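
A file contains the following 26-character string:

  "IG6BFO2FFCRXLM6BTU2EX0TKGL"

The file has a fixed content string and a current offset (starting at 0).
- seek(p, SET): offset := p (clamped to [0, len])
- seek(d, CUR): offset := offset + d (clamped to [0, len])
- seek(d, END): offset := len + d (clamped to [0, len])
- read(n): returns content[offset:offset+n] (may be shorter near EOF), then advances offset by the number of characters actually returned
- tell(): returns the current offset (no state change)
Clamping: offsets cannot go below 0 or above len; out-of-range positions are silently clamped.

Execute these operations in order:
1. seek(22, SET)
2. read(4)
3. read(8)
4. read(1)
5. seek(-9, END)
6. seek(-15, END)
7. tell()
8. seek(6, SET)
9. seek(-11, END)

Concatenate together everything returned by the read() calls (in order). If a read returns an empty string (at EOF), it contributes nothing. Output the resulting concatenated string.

After 1 (seek(22, SET)): offset=22
After 2 (read(4)): returned 'TKGL', offset=26
After 3 (read(8)): returned '', offset=26
After 4 (read(1)): returned '', offset=26
After 5 (seek(-9, END)): offset=17
After 6 (seek(-15, END)): offset=11
After 7 (tell()): offset=11
After 8 (seek(6, SET)): offset=6
After 9 (seek(-11, END)): offset=15

Answer: TKGL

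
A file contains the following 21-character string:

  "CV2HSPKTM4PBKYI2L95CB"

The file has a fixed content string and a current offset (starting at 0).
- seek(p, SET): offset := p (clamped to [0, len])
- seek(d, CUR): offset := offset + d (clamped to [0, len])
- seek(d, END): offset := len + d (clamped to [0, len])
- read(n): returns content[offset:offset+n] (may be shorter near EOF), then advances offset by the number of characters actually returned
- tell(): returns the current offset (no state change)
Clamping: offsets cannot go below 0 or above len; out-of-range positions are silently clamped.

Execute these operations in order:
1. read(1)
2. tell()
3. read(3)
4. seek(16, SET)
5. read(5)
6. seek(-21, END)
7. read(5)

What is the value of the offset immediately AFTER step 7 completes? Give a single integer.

Answer: 5

Derivation:
After 1 (read(1)): returned 'C', offset=1
After 2 (tell()): offset=1
After 3 (read(3)): returned 'V2H', offset=4
After 4 (seek(16, SET)): offset=16
After 5 (read(5)): returned 'L95CB', offset=21
After 6 (seek(-21, END)): offset=0
After 7 (read(5)): returned 'CV2HS', offset=5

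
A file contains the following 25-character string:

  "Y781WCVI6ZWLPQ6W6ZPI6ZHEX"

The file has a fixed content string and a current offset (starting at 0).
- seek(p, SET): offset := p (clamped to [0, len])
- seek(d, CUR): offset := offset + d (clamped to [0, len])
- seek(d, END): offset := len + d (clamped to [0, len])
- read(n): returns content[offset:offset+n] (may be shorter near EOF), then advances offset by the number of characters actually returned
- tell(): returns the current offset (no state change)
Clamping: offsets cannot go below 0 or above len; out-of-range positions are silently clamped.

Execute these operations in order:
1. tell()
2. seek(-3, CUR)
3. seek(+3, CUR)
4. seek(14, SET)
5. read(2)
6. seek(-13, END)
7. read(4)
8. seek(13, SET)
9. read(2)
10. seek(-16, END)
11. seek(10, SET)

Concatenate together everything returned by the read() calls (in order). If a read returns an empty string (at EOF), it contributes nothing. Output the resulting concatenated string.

After 1 (tell()): offset=0
After 2 (seek(-3, CUR)): offset=0
After 3 (seek(+3, CUR)): offset=3
After 4 (seek(14, SET)): offset=14
After 5 (read(2)): returned '6W', offset=16
After 6 (seek(-13, END)): offset=12
After 7 (read(4)): returned 'PQ6W', offset=16
After 8 (seek(13, SET)): offset=13
After 9 (read(2)): returned 'Q6', offset=15
After 10 (seek(-16, END)): offset=9
After 11 (seek(10, SET)): offset=10

Answer: 6WPQ6WQ6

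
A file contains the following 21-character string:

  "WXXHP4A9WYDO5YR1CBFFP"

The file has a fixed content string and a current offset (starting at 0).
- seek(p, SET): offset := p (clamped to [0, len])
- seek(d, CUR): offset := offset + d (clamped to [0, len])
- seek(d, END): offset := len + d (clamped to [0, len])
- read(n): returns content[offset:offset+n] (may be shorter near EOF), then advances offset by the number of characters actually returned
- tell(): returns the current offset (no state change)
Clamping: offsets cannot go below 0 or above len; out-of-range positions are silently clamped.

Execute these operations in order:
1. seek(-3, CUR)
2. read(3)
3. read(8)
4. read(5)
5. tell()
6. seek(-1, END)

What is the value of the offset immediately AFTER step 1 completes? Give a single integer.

After 1 (seek(-3, CUR)): offset=0

Answer: 0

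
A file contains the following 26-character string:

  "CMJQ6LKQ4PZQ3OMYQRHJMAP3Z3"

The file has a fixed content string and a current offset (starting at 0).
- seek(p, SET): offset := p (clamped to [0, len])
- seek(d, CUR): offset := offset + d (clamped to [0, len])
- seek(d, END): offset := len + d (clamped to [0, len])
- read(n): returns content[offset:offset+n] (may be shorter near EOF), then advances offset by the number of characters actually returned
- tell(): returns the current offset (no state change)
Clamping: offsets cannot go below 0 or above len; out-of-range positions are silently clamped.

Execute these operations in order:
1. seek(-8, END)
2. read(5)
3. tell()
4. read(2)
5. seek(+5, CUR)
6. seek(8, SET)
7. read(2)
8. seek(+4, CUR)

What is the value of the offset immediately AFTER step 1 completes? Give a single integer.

Answer: 18

Derivation:
After 1 (seek(-8, END)): offset=18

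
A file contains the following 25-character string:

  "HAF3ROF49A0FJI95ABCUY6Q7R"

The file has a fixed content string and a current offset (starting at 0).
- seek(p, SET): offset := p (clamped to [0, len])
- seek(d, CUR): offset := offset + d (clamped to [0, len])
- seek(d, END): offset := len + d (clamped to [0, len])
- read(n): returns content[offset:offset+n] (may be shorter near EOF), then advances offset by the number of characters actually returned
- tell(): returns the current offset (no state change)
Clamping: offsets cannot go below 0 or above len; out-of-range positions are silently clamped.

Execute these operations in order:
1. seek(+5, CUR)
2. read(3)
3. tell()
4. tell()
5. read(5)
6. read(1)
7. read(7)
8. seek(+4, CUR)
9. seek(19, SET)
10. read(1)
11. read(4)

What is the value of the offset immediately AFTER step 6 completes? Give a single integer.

Answer: 14

Derivation:
After 1 (seek(+5, CUR)): offset=5
After 2 (read(3)): returned 'OF4', offset=8
After 3 (tell()): offset=8
After 4 (tell()): offset=8
After 5 (read(5)): returned '9A0FJ', offset=13
After 6 (read(1)): returned 'I', offset=14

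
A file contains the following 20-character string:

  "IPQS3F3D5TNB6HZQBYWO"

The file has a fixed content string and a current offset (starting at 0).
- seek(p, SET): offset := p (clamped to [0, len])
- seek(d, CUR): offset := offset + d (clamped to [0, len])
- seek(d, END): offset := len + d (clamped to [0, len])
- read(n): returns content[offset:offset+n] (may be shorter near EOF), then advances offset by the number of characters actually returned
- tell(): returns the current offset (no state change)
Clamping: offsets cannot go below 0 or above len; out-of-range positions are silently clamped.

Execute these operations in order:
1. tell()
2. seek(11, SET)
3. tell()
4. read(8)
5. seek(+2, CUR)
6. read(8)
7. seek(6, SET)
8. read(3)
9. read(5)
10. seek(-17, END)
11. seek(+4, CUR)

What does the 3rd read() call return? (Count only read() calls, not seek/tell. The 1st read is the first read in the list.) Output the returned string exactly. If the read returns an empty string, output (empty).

After 1 (tell()): offset=0
After 2 (seek(11, SET)): offset=11
After 3 (tell()): offset=11
After 4 (read(8)): returned 'B6HZQBYW', offset=19
After 5 (seek(+2, CUR)): offset=20
After 6 (read(8)): returned '', offset=20
After 7 (seek(6, SET)): offset=6
After 8 (read(3)): returned '3D5', offset=9
After 9 (read(5)): returned 'TNB6H', offset=14
After 10 (seek(-17, END)): offset=3
After 11 (seek(+4, CUR)): offset=7

Answer: 3D5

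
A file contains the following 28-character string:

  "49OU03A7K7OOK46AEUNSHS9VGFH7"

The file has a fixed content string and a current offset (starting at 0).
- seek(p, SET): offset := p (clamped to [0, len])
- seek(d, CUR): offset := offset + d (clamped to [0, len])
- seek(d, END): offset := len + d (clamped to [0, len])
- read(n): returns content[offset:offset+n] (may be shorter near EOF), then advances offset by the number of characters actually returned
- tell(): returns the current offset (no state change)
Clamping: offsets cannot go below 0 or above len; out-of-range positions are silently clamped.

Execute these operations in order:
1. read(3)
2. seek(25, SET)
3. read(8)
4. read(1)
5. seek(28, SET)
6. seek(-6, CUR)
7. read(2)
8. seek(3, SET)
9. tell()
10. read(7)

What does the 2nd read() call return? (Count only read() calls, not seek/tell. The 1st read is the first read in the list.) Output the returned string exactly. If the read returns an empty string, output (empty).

Answer: FH7

Derivation:
After 1 (read(3)): returned '49O', offset=3
After 2 (seek(25, SET)): offset=25
After 3 (read(8)): returned 'FH7', offset=28
After 4 (read(1)): returned '', offset=28
After 5 (seek(28, SET)): offset=28
After 6 (seek(-6, CUR)): offset=22
After 7 (read(2)): returned '9V', offset=24
After 8 (seek(3, SET)): offset=3
After 9 (tell()): offset=3
After 10 (read(7)): returned 'U03A7K7', offset=10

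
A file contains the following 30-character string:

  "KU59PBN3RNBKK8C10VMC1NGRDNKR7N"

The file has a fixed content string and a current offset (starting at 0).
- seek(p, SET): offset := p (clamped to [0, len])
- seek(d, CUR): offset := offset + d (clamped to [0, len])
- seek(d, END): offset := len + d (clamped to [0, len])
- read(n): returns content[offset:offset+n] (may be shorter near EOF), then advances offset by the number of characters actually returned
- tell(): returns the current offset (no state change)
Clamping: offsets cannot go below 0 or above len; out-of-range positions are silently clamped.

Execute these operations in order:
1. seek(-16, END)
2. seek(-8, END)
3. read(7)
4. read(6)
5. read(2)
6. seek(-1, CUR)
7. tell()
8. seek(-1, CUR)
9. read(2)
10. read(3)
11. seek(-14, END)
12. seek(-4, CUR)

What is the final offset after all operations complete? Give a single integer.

After 1 (seek(-16, END)): offset=14
After 2 (seek(-8, END)): offset=22
After 3 (read(7)): returned 'GRDNKR7', offset=29
After 4 (read(6)): returned 'N', offset=30
After 5 (read(2)): returned '', offset=30
After 6 (seek(-1, CUR)): offset=29
After 7 (tell()): offset=29
After 8 (seek(-1, CUR)): offset=28
After 9 (read(2)): returned '7N', offset=30
After 10 (read(3)): returned '', offset=30
After 11 (seek(-14, END)): offset=16
After 12 (seek(-4, CUR)): offset=12

Answer: 12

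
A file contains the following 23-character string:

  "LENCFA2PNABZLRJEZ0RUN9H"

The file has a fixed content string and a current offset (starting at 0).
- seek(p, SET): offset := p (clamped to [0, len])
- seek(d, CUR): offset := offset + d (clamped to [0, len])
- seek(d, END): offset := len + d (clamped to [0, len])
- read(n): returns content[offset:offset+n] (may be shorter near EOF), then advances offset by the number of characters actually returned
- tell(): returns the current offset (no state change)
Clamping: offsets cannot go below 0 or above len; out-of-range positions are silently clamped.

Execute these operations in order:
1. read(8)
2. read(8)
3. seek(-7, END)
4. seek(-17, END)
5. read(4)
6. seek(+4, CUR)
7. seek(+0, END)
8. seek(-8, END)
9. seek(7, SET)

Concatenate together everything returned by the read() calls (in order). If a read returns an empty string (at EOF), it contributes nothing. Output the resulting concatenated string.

After 1 (read(8)): returned 'LENCFA2P', offset=8
After 2 (read(8)): returned 'NABZLRJE', offset=16
After 3 (seek(-7, END)): offset=16
After 4 (seek(-17, END)): offset=6
After 5 (read(4)): returned '2PNA', offset=10
After 6 (seek(+4, CUR)): offset=14
After 7 (seek(+0, END)): offset=23
After 8 (seek(-8, END)): offset=15
After 9 (seek(7, SET)): offset=7

Answer: LENCFA2PNABZLRJE2PNA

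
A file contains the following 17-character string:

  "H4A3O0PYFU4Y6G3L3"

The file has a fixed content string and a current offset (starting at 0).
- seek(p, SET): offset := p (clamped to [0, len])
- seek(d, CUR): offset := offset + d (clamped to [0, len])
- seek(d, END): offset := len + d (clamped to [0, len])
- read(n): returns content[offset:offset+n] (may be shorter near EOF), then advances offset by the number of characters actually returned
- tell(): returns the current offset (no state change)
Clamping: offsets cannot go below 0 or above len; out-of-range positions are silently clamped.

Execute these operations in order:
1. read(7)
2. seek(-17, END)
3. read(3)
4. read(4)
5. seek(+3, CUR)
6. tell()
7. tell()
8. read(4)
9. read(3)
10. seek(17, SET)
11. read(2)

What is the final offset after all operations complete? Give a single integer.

Answer: 17

Derivation:
After 1 (read(7)): returned 'H4A3O0P', offset=7
After 2 (seek(-17, END)): offset=0
After 3 (read(3)): returned 'H4A', offset=3
After 4 (read(4)): returned '3O0P', offset=7
After 5 (seek(+3, CUR)): offset=10
After 6 (tell()): offset=10
After 7 (tell()): offset=10
After 8 (read(4)): returned '4Y6G', offset=14
After 9 (read(3)): returned '3L3', offset=17
After 10 (seek(17, SET)): offset=17
After 11 (read(2)): returned '', offset=17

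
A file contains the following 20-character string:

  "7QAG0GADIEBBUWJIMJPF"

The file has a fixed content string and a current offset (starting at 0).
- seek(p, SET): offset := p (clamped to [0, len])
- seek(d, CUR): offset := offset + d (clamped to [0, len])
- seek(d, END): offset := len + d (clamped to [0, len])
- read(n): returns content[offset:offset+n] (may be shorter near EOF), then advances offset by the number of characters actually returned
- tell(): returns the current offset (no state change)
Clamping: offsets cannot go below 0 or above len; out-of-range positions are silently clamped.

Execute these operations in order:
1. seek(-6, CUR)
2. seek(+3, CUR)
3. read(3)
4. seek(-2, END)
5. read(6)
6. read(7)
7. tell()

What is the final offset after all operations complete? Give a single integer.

After 1 (seek(-6, CUR)): offset=0
After 2 (seek(+3, CUR)): offset=3
After 3 (read(3)): returned 'G0G', offset=6
After 4 (seek(-2, END)): offset=18
After 5 (read(6)): returned 'PF', offset=20
After 6 (read(7)): returned '', offset=20
After 7 (tell()): offset=20

Answer: 20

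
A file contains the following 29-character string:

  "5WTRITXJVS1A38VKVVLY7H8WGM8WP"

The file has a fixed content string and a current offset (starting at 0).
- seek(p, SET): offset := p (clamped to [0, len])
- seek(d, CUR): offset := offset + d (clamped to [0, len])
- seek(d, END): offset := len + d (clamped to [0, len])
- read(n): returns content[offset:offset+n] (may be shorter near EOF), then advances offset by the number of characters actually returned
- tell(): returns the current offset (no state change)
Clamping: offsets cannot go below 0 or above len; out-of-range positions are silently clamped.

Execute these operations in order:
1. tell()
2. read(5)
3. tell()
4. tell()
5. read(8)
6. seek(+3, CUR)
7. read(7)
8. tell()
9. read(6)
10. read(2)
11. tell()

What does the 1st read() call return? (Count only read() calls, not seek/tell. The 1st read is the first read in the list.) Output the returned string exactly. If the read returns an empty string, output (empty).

Answer: 5WTRI

Derivation:
After 1 (tell()): offset=0
After 2 (read(5)): returned '5WTRI', offset=5
After 3 (tell()): offset=5
After 4 (tell()): offset=5
After 5 (read(8)): returned 'TXJVS1A3', offset=13
After 6 (seek(+3, CUR)): offset=16
After 7 (read(7)): returned 'VVLY7H8', offset=23
After 8 (tell()): offset=23
After 9 (read(6)): returned 'WGM8WP', offset=29
After 10 (read(2)): returned '', offset=29
After 11 (tell()): offset=29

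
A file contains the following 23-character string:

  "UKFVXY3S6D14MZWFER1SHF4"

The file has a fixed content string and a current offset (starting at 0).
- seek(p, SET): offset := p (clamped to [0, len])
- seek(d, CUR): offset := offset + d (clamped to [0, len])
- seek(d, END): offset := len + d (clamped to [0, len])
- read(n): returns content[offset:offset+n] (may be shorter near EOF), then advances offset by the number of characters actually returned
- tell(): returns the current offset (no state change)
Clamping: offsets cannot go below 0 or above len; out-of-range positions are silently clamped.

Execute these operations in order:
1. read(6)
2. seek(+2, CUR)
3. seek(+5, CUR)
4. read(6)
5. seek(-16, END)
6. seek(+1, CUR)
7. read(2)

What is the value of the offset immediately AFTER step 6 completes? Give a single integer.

Answer: 8

Derivation:
After 1 (read(6)): returned 'UKFVXY', offset=6
After 2 (seek(+2, CUR)): offset=8
After 3 (seek(+5, CUR)): offset=13
After 4 (read(6)): returned 'ZWFER1', offset=19
After 5 (seek(-16, END)): offset=7
After 6 (seek(+1, CUR)): offset=8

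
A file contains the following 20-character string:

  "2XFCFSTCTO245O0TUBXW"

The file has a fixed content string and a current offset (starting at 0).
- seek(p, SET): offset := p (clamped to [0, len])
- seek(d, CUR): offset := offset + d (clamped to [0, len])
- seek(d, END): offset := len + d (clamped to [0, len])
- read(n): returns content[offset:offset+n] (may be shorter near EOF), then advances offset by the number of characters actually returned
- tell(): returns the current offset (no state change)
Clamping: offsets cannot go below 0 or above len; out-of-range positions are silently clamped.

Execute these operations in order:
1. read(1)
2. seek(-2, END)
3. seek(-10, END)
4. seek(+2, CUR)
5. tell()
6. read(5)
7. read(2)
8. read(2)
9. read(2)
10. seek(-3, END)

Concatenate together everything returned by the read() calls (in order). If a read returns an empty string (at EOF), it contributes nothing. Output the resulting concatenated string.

After 1 (read(1)): returned '2', offset=1
After 2 (seek(-2, END)): offset=18
After 3 (seek(-10, END)): offset=10
After 4 (seek(+2, CUR)): offset=12
After 5 (tell()): offset=12
After 6 (read(5)): returned '5O0TU', offset=17
After 7 (read(2)): returned 'BX', offset=19
After 8 (read(2)): returned 'W', offset=20
After 9 (read(2)): returned '', offset=20
After 10 (seek(-3, END)): offset=17

Answer: 25O0TUBXW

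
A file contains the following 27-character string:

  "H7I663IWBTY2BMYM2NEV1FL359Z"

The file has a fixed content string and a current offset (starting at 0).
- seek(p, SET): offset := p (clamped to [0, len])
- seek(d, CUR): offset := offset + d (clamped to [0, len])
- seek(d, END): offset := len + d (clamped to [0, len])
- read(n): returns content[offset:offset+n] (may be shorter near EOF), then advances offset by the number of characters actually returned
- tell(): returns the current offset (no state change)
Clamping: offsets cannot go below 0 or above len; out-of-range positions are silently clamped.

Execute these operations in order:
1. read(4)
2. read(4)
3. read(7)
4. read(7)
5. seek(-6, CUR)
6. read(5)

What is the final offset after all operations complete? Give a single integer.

Answer: 21

Derivation:
After 1 (read(4)): returned 'H7I6', offset=4
After 2 (read(4)): returned '63IW', offset=8
After 3 (read(7)): returned 'BTY2BMY', offset=15
After 4 (read(7)): returned 'M2NEV1F', offset=22
After 5 (seek(-6, CUR)): offset=16
After 6 (read(5)): returned '2NEV1', offset=21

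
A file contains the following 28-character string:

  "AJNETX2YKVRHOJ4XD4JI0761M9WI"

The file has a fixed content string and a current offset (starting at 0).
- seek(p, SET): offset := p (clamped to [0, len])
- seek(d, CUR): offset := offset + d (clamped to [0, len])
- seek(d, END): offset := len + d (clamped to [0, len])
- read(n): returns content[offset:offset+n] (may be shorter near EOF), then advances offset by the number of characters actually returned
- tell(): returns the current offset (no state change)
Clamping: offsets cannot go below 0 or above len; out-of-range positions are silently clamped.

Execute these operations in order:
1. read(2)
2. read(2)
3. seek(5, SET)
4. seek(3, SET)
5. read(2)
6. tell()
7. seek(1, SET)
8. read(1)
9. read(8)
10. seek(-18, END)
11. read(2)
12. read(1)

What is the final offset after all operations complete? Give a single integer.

After 1 (read(2)): returned 'AJ', offset=2
After 2 (read(2)): returned 'NE', offset=4
After 3 (seek(5, SET)): offset=5
After 4 (seek(3, SET)): offset=3
After 5 (read(2)): returned 'ET', offset=5
After 6 (tell()): offset=5
After 7 (seek(1, SET)): offset=1
After 8 (read(1)): returned 'J', offset=2
After 9 (read(8)): returned 'NETX2YKV', offset=10
After 10 (seek(-18, END)): offset=10
After 11 (read(2)): returned 'RH', offset=12
After 12 (read(1)): returned 'O', offset=13

Answer: 13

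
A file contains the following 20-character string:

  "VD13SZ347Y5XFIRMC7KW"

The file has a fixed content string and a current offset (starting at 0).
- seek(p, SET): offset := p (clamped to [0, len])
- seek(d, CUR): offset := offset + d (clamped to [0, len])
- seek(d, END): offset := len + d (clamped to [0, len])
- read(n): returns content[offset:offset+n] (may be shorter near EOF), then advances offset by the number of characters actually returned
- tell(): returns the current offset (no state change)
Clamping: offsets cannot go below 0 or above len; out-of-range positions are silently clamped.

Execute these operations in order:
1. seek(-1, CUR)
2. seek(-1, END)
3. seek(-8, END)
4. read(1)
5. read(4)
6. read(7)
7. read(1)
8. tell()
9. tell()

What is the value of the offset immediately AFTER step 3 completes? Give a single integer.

After 1 (seek(-1, CUR)): offset=0
After 2 (seek(-1, END)): offset=19
After 3 (seek(-8, END)): offset=12

Answer: 12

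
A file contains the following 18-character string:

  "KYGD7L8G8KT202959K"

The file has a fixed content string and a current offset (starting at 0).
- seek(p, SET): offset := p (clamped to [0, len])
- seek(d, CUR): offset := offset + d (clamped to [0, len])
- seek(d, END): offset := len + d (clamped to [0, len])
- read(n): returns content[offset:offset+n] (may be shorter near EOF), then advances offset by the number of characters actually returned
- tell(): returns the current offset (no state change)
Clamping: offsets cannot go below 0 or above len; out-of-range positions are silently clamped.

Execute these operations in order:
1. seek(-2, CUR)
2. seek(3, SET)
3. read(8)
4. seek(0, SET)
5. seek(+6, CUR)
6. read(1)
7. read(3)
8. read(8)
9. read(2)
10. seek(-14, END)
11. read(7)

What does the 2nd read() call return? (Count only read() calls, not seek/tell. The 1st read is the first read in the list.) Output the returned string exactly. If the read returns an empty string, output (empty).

Answer: 8

Derivation:
After 1 (seek(-2, CUR)): offset=0
After 2 (seek(3, SET)): offset=3
After 3 (read(8)): returned 'D7L8G8KT', offset=11
After 4 (seek(0, SET)): offset=0
After 5 (seek(+6, CUR)): offset=6
After 6 (read(1)): returned '8', offset=7
After 7 (read(3)): returned 'G8K', offset=10
After 8 (read(8)): returned 'T202959K', offset=18
After 9 (read(2)): returned '', offset=18
After 10 (seek(-14, END)): offset=4
After 11 (read(7)): returned '7L8G8KT', offset=11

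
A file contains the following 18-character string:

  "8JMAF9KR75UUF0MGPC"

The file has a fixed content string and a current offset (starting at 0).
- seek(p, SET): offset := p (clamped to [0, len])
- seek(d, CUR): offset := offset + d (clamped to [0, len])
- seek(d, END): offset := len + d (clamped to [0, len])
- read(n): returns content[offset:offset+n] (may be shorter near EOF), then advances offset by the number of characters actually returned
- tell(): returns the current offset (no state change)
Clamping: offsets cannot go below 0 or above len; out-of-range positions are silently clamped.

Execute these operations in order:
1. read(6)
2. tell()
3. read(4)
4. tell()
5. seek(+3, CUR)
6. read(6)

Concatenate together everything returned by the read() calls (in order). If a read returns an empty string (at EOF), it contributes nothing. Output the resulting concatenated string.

Answer: 8JMAF9KR750MGPC

Derivation:
After 1 (read(6)): returned '8JMAF9', offset=6
After 2 (tell()): offset=6
After 3 (read(4)): returned 'KR75', offset=10
After 4 (tell()): offset=10
After 5 (seek(+3, CUR)): offset=13
After 6 (read(6)): returned '0MGPC', offset=18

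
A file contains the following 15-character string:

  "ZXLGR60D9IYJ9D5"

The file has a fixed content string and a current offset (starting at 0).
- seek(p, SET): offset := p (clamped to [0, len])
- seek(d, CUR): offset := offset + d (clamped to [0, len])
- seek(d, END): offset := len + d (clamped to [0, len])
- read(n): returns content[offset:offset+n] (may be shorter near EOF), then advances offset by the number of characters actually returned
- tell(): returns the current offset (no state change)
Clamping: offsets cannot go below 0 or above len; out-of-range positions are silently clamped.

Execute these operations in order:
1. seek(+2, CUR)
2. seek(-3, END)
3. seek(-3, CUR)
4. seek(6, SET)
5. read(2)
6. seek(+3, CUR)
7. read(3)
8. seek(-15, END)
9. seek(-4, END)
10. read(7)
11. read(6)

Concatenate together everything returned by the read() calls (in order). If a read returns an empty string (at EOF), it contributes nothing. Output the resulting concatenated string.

After 1 (seek(+2, CUR)): offset=2
After 2 (seek(-3, END)): offset=12
After 3 (seek(-3, CUR)): offset=9
After 4 (seek(6, SET)): offset=6
After 5 (read(2)): returned '0D', offset=8
After 6 (seek(+3, CUR)): offset=11
After 7 (read(3)): returned 'J9D', offset=14
After 8 (seek(-15, END)): offset=0
After 9 (seek(-4, END)): offset=11
After 10 (read(7)): returned 'J9D5', offset=15
After 11 (read(6)): returned '', offset=15

Answer: 0DJ9DJ9D5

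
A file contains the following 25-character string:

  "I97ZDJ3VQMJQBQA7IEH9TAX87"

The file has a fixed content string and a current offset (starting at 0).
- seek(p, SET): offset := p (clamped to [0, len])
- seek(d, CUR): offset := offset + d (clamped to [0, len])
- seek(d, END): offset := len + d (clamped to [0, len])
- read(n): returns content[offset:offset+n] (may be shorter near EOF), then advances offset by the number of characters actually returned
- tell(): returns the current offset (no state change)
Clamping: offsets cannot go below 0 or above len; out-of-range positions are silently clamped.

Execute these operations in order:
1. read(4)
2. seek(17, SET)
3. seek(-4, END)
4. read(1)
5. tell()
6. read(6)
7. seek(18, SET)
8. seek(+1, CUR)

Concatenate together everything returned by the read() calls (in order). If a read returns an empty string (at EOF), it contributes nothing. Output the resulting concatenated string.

Answer: I97ZAX87

Derivation:
After 1 (read(4)): returned 'I97Z', offset=4
After 2 (seek(17, SET)): offset=17
After 3 (seek(-4, END)): offset=21
After 4 (read(1)): returned 'A', offset=22
After 5 (tell()): offset=22
After 6 (read(6)): returned 'X87', offset=25
After 7 (seek(18, SET)): offset=18
After 8 (seek(+1, CUR)): offset=19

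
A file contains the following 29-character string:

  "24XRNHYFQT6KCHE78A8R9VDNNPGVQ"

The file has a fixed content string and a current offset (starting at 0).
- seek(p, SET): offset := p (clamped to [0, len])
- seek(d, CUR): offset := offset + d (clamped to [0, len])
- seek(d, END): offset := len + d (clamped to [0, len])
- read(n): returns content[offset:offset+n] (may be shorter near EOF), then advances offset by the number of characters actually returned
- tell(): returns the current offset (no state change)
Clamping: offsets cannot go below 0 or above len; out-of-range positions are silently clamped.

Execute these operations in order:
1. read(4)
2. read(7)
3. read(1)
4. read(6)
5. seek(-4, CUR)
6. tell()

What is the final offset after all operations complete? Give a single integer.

After 1 (read(4)): returned '24XR', offset=4
After 2 (read(7)): returned 'NHYFQT6', offset=11
After 3 (read(1)): returned 'K', offset=12
After 4 (read(6)): returned 'CHE78A', offset=18
After 5 (seek(-4, CUR)): offset=14
After 6 (tell()): offset=14

Answer: 14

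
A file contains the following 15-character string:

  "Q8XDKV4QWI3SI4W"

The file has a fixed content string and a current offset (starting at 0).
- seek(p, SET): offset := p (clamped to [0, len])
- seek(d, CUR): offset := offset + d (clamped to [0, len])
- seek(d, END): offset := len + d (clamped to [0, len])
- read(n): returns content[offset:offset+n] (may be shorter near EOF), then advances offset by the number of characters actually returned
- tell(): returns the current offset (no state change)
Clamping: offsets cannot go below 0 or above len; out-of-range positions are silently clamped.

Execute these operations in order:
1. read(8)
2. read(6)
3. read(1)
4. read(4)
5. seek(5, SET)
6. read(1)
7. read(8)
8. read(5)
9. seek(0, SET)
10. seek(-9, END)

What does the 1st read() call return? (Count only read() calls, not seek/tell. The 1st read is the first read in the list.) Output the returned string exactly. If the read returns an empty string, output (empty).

After 1 (read(8)): returned 'Q8XDKV4Q', offset=8
After 2 (read(6)): returned 'WI3SI4', offset=14
After 3 (read(1)): returned 'W', offset=15
After 4 (read(4)): returned '', offset=15
After 5 (seek(5, SET)): offset=5
After 6 (read(1)): returned 'V', offset=6
After 7 (read(8)): returned '4QWI3SI4', offset=14
After 8 (read(5)): returned 'W', offset=15
After 9 (seek(0, SET)): offset=0
After 10 (seek(-9, END)): offset=6

Answer: Q8XDKV4Q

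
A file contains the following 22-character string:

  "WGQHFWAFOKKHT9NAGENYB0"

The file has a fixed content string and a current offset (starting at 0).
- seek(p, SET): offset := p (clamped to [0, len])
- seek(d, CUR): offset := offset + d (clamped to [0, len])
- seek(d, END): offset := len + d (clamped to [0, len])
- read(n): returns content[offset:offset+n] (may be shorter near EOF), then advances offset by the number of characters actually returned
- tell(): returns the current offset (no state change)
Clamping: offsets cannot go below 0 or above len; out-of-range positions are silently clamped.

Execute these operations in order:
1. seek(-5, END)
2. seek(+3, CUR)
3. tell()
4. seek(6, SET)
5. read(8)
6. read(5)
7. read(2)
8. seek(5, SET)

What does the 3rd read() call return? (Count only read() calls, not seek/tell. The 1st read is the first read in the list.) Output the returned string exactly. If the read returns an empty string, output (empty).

After 1 (seek(-5, END)): offset=17
After 2 (seek(+3, CUR)): offset=20
After 3 (tell()): offset=20
After 4 (seek(6, SET)): offset=6
After 5 (read(8)): returned 'AFOKKHT9', offset=14
After 6 (read(5)): returned 'NAGEN', offset=19
After 7 (read(2)): returned 'YB', offset=21
After 8 (seek(5, SET)): offset=5

Answer: YB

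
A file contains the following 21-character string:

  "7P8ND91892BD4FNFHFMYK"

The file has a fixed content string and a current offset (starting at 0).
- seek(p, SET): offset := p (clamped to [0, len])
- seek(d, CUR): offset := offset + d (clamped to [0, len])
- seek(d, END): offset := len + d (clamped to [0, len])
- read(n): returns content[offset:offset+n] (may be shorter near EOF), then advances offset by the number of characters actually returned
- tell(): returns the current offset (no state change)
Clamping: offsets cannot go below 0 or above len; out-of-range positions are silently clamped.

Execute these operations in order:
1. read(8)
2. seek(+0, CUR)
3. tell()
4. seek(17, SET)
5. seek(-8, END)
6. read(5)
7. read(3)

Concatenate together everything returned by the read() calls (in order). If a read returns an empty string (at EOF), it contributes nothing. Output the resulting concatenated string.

After 1 (read(8)): returned '7P8ND918', offset=8
After 2 (seek(+0, CUR)): offset=8
After 3 (tell()): offset=8
After 4 (seek(17, SET)): offset=17
After 5 (seek(-8, END)): offset=13
After 6 (read(5)): returned 'FNFHF', offset=18
After 7 (read(3)): returned 'MYK', offset=21

Answer: 7P8ND918FNFHFMYK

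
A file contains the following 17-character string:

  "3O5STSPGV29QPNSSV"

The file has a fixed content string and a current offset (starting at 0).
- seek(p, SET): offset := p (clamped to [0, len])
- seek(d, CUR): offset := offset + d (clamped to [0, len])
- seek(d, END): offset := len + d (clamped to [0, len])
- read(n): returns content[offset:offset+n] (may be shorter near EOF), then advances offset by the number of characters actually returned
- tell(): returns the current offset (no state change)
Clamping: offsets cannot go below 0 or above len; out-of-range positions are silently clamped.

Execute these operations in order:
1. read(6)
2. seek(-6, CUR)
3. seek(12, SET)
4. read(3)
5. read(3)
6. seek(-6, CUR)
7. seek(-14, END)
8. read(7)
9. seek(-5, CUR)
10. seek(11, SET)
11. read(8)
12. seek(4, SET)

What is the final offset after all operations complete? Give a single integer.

After 1 (read(6)): returned '3O5STS', offset=6
After 2 (seek(-6, CUR)): offset=0
After 3 (seek(12, SET)): offset=12
After 4 (read(3)): returned 'PNS', offset=15
After 5 (read(3)): returned 'SV', offset=17
After 6 (seek(-6, CUR)): offset=11
After 7 (seek(-14, END)): offset=3
After 8 (read(7)): returned 'STSPGV2', offset=10
After 9 (seek(-5, CUR)): offset=5
After 10 (seek(11, SET)): offset=11
After 11 (read(8)): returned 'QPNSSV', offset=17
After 12 (seek(4, SET)): offset=4

Answer: 4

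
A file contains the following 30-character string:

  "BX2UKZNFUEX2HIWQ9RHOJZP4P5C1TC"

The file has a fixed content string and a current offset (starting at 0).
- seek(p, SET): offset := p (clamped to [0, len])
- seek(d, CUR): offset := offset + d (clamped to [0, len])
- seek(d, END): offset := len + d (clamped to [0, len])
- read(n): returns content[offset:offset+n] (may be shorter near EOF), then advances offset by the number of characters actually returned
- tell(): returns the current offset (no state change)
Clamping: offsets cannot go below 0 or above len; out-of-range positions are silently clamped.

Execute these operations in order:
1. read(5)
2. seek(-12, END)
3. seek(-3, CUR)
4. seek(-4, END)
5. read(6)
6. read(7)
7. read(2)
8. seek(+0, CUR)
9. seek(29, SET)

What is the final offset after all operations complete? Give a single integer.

After 1 (read(5)): returned 'BX2UK', offset=5
After 2 (seek(-12, END)): offset=18
After 3 (seek(-3, CUR)): offset=15
After 4 (seek(-4, END)): offset=26
After 5 (read(6)): returned 'C1TC', offset=30
After 6 (read(7)): returned '', offset=30
After 7 (read(2)): returned '', offset=30
After 8 (seek(+0, CUR)): offset=30
After 9 (seek(29, SET)): offset=29

Answer: 29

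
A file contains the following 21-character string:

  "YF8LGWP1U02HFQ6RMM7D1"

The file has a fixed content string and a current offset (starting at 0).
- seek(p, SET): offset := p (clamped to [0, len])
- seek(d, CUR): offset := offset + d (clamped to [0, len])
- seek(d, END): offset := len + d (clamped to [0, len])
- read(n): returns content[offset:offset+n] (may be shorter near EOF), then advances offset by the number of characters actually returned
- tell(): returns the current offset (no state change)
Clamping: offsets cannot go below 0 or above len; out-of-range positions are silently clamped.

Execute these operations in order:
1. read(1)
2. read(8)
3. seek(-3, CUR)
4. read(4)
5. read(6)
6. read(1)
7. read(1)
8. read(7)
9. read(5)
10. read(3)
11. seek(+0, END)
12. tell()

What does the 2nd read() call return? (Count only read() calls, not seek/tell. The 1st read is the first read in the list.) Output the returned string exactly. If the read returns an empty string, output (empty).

After 1 (read(1)): returned 'Y', offset=1
After 2 (read(8)): returned 'F8LGWP1U', offset=9
After 3 (seek(-3, CUR)): offset=6
After 4 (read(4)): returned 'P1U0', offset=10
After 5 (read(6)): returned '2HFQ6R', offset=16
After 6 (read(1)): returned 'M', offset=17
After 7 (read(1)): returned 'M', offset=18
After 8 (read(7)): returned '7D1', offset=21
After 9 (read(5)): returned '', offset=21
After 10 (read(3)): returned '', offset=21
After 11 (seek(+0, END)): offset=21
After 12 (tell()): offset=21

Answer: F8LGWP1U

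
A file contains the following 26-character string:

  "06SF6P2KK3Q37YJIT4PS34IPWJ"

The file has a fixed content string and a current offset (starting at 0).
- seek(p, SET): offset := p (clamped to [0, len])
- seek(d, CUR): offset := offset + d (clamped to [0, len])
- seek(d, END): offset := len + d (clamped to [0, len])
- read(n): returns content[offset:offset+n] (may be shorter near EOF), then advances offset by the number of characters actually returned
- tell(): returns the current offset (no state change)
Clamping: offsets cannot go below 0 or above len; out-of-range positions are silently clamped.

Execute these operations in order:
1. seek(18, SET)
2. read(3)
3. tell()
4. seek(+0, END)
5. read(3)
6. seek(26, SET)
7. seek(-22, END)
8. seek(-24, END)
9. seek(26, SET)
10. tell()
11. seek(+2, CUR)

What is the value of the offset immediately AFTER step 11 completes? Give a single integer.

Answer: 26

Derivation:
After 1 (seek(18, SET)): offset=18
After 2 (read(3)): returned 'PS3', offset=21
After 3 (tell()): offset=21
After 4 (seek(+0, END)): offset=26
After 5 (read(3)): returned '', offset=26
After 6 (seek(26, SET)): offset=26
After 7 (seek(-22, END)): offset=4
After 8 (seek(-24, END)): offset=2
After 9 (seek(26, SET)): offset=26
After 10 (tell()): offset=26
After 11 (seek(+2, CUR)): offset=26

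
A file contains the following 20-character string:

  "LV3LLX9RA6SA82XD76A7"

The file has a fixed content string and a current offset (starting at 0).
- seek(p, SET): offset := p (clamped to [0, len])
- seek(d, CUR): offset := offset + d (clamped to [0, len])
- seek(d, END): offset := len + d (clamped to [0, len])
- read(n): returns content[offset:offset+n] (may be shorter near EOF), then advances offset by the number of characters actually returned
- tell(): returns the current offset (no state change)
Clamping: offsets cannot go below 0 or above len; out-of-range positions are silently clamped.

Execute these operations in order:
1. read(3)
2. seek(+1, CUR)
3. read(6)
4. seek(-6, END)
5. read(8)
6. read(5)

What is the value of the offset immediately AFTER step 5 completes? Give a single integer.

Answer: 20

Derivation:
After 1 (read(3)): returned 'LV3', offset=3
After 2 (seek(+1, CUR)): offset=4
After 3 (read(6)): returned 'LX9RA6', offset=10
After 4 (seek(-6, END)): offset=14
After 5 (read(8)): returned 'XD76A7', offset=20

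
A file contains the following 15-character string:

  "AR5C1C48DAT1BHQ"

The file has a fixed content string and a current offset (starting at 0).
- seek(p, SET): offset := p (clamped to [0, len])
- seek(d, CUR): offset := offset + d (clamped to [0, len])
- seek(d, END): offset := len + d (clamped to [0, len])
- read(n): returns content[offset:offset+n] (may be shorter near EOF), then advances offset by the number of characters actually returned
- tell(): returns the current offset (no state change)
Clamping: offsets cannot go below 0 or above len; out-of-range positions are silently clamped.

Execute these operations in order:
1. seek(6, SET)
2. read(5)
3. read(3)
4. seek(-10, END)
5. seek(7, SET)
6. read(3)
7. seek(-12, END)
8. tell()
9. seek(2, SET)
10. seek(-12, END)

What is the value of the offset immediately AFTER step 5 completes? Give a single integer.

Answer: 7

Derivation:
After 1 (seek(6, SET)): offset=6
After 2 (read(5)): returned '48DAT', offset=11
After 3 (read(3)): returned '1BH', offset=14
After 4 (seek(-10, END)): offset=5
After 5 (seek(7, SET)): offset=7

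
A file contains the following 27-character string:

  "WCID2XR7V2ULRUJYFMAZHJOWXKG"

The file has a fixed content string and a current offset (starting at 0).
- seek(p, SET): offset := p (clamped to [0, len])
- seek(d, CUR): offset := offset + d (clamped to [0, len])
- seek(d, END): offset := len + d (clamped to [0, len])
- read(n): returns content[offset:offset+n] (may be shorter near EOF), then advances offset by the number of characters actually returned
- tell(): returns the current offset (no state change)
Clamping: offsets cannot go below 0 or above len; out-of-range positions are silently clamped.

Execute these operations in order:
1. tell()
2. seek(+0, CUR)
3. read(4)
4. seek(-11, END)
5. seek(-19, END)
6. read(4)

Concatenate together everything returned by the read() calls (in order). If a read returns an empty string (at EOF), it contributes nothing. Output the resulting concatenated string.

Answer: WCIDV2UL

Derivation:
After 1 (tell()): offset=0
After 2 (seek(+0, CUR)): offset=0
After 3 (read(4)): returned 'WCID', offset=4
After 4 (seek(-11, END)): offset=16
After 5 (seek(-19, END)): offset=8
After 6 (read(4)): returned 'V2UL', offset=12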